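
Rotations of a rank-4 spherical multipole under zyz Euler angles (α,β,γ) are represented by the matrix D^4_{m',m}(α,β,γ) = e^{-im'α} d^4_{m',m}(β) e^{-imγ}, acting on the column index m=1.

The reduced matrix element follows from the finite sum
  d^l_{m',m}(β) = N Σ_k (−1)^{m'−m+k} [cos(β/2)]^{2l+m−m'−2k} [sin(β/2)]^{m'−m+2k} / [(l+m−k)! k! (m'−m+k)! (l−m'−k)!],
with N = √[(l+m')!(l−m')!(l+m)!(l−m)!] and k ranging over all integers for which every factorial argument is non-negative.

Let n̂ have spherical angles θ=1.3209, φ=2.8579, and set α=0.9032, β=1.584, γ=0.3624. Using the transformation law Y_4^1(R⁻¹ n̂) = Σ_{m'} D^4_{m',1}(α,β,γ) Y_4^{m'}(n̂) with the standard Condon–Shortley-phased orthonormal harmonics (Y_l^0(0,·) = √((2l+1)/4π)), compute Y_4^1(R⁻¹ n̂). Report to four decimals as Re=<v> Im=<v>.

Need the full column D^4_{m',1} for m'=−4..4 at α=0.9032, β=1.5840, γ=0.3624.
cos(β/2)=0.702423, sin(β/2)=0.711760
d^4_{-4,1}: single k=5 term ⇒ +0.473759;  D = -0.470957-0.051447i
d^4_{-3,1}: k∈[4..5] ⇒ +0.826509 -0.509176 = +0.317333;  D = -0.222361+0.226398i
d^4_{-2,1}: k∈[3..5] ⇒ +0.871985 -1.342979 +0.275783 = -0.195211;  D = -0.024686-0.193643i
d^4_{-1,1}: k∈[2..5] ⇒ +0.608499 -1.874346 +0.962252 -0.065867 = -0.369463;  D = -0.316739-0.190207i
d^4_{0,1}: k∈[1..4] ⇒ +0.268559 -1.654476 +1.698749 -0.290701 = +0.022132;  D = +0.020694-0.007846i
d^4_{1,1}: k∈[0..3] ⇒ +0.059264 -0.912748 +1.874346 -0.641501 = +0.379361;  D = +0.113991-0.361830i
d^4_{2,1}: k∈[0..2] ⇒ -0.254778 +1.307978 -0.895319 = +0.157881;  D = -0.088886-0.130482i
d^4_{3,1}: k∈[0..1] ⇒ +0.482981 -0.826509 = -0.343528;  D = +0.342697+0.023888i
d^4_{4,1}: single k=0 term ⇒ -0.461411;  D = +0.310165-0.341611i
Y_4^{m'}(θ=1.3209,φ=2.8579) and Σ D·Y over m':
  (-0.4710-0.0514i)·(+0.1647+0.3536i)  (-0.2224+0.2264i)·(-0.1856-0.2117i)  (-0.0247-0.1936i)·(-0.1515-0.0965i)  (-0.3167-0.1902i)·(+0.2799+0.0816i)  (+0.0207-0.0078i)·(+0.1371+0.0000i)  (+0.1140-0.3618i)·(-0.2799+0.0816i)  (-0.0889-0.1305i)·(-0.1515+0.0965i)  (+0.3427+0.0239i)·(+0.1856-0.2117i)  (+0.3102-0.3416i)·(+0.1647-0.3536i)
Y_4^1(R⁻¹ n̂) = -0.032769-0.330684i

Re=-0.0328 Im=-0.3307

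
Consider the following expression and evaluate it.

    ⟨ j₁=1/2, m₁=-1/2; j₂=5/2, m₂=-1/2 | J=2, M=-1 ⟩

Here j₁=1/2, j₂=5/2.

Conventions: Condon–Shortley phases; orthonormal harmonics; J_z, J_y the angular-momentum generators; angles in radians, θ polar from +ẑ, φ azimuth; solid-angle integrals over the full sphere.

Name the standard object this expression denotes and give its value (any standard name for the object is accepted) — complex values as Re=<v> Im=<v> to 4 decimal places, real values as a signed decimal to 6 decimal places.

This is a Clebsch–Gordan (vector-coupling) coefficient.
triangle: 1!*0!*4!/6! = 24/720
(j±m)!: 0!*1!*2!*3!*1!*3! = 72
prefactor² = (2J+1)*Δ*N² = 12
  k=1: −1/(1!*0!*0!*1!*0!*3!) = -1/6
Σ = -1/6  ⇒  CG² = 12*(-1/6)² = 1/3
CG = −√(1/3) = -0.577350

Clebsch–Gordan coefficient, −√(1/3) ≈ -0.577350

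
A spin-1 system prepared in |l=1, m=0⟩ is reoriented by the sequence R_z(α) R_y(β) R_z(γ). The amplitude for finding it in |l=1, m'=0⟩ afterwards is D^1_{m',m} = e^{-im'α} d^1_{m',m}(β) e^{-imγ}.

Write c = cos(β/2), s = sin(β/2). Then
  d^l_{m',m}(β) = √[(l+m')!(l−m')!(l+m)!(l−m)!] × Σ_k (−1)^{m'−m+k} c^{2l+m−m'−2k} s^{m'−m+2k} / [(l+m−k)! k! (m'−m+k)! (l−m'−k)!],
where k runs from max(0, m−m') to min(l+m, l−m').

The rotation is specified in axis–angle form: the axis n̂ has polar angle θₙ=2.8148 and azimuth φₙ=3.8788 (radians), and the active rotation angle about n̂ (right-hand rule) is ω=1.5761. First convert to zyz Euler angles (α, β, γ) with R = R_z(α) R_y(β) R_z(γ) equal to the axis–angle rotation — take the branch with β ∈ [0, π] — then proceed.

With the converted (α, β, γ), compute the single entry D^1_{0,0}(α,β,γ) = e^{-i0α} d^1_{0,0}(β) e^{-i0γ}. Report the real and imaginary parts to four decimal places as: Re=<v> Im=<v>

Re=0.8964 Im=0.0000

Axis–angle → zyz. n̂ = (sinθₙcosφₙ, sinθₙsinφₙ, cosθₙ) = (-0.237657, -0.215788, -0.947077), ω = 1.5761.
R = I cosω + sinω [n̂]ₓ + (1−cosω) n̂n̂ᵀ gives
  R = [+0.051477, +0.998619, +0.010488; -0.895508, +0.041508, +0.443106; +0.442059, -0.032202, +0.896408]
β = atan2(√(R₁₃²+R₂₃²), R₃₃) = 0.459199; α = atan2(R₂₃, R₁₃) mod 2π = 1.547131; γ = atan2(R₃₂, −R₃₁) mod 2π = 3.214309
Split into d^1_{0,0}(β=0.4592) × two z-phases.
c=cos(0.459199/2)=0.973758, s=sin(0.459199/2)=0.227587; N=√[1·1·1·1]=1.000000
k∈{0,1} keeps every argument non-negative
  k=0: (−1)^0·1.0000/(1)·0.9738^2·0.2276^0 = +0.948204
  k=1: (−1)^1·1.0000/(1)·0.9738^0·0.2276^2 = -0.051796
d^1_{0,0}(0.4592) = +0.948204 -0.051796 = +0.896408
D = (+1.000000+0.000000i)·(+0.896408)·(+1.000000+0.000000i) = +0.896408+0.000000i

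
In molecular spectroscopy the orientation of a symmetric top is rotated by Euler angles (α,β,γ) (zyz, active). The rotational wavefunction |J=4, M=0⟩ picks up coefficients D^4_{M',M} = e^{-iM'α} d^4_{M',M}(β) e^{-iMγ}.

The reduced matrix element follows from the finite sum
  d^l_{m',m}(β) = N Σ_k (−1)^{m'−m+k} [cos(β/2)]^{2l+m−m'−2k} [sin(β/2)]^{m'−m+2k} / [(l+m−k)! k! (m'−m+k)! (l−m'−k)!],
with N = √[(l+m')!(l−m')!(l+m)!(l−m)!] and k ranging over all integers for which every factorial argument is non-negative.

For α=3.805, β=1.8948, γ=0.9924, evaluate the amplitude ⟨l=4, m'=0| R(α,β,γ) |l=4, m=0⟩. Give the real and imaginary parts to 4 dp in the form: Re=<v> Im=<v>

First d^4_{0,0}(β=1.8948), then the phase factors e^{-i(0)α} and e^{-i(0)γ}:
With c≡cos(β/2)=0.583796 and s≡sin(β/2)=0.811900, N=[24·24·24·24]^{1/2}=576.000000
k∈{0,1,2,3,4} keeps every argument non-negative
  k=0: (−1)^0·576.0000/(576)·0.5838^8·0.8119^0 = +0.013492
  k=1: (−1)^1·576.0000/(36)·0.5838^6·0.8119^2 = -0.417534
  k=2: (−1)^2·576.0000/(16)·0.5838^4·0.8119^4 = +1.817013
  k=3: (−1)^3·576.0000/(36)·0.5838^2·0.8119^6 = -1.561920
  k=4: (−1)^4·576.0000/(576)·0.5838^0·0.8119^8 = +0.188809
d^4_{0,0}(1.8948) = +0.013492 -0.417534 +1.817013 -1.561920 +0.188809 = +0.039860
Phases: e^{-i·(0)·3.8050}=+1.000000+0.000000i, e^{-i·(0)·0.9924}=+1.000000+0.000000i ⇒ D=+0.039860+0.000000i

Re=0.0399 Im=0.0000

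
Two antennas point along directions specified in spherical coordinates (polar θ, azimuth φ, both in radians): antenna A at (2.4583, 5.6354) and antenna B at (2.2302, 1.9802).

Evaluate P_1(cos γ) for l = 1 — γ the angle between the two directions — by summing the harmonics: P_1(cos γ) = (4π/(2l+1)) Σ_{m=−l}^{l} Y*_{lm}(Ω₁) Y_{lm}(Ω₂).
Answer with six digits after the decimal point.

0.040494

Term-by-term m-sum for l=1 (normalisation 4π/3 = 4.188790):
  m=-1: Y*=+0.173940-0.131623i  Y=-0.108696-0.250498i  product -0.051878-0.029265i
  m=+0: Y*=-0.378910-0.000000i  Y=-0.299340+0.000000i  product +0.113423+0.000000i
  m=+1: Y*=-0.173940-0.131623i  Y=+0.108696-0.250498i  product -0.051878+0.029265i
Total Σ_m = +0.009667+0.000000i. Multiply by 4.188790: +0.040494+0.000000i. P_1(cos γ) = 0.040494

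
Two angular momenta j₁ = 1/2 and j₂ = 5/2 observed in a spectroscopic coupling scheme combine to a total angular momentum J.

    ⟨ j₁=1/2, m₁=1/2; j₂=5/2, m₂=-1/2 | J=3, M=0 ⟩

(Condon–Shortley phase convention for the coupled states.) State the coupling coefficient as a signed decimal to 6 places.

j₁+j₂−J=0  J+j₁−j₂=1  J−j₁+j₂=5  j₁+j₂+J+1=7
(j₁±m₁, j₂±m₂, J±M) = (1,0,2,3,3,3)
P² = 72
sum k=0..0:
  [0] +1/12 = 1/12
S = 1/12
C² = P²·S² = 1/2 ; C = +0.707107

+√(1/2) = +0.707107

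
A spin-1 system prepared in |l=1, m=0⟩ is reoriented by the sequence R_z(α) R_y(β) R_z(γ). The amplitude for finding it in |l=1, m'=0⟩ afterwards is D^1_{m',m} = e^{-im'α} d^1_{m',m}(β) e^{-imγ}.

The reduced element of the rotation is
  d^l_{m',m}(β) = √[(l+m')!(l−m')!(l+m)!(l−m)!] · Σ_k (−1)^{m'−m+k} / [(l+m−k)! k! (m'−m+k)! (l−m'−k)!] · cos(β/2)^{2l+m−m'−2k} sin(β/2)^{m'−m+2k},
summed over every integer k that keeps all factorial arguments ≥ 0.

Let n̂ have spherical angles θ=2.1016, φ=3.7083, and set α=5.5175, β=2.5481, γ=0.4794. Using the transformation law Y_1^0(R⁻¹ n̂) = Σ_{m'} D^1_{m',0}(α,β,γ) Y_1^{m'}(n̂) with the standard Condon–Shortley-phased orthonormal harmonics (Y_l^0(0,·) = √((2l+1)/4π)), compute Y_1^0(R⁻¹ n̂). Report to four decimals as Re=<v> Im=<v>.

Need the full column D^1_{m',0} for m'=−1..1 at α=5.5175, β=2.5481, γ=0.4794.
cos(β/2)=0.292410, sin(β/2)=0.956293
d^1_{-1,0}: single k=1 term ⇒ +0.395456;  D = +0.285088-0.274064i
d^1_{0,0}: k∈[0..1] ⇒ +0.085504 -0.914496 = -0.828992;  D = -0.828992+0.000000i
d^1_{1,0}: single k=0 term ⇒ -0.395456;  D = -0.285088-0.274064i
Y_1^{m'}(θ=2.1016,φ=3.7083) and Σ D·Y over m':
  (+0.2851-0.2741i)·(-0.2514+0.1600i)  (-0.8290+0.0000i)·(-0.2473+0.0000i)  (-0.2851-0.2741i)·(+0.2514+0.1600i)
Y_1^0(R⁻¹ n̂) = +0.149395+0.000000i

Re=0.1494 Im=0.0000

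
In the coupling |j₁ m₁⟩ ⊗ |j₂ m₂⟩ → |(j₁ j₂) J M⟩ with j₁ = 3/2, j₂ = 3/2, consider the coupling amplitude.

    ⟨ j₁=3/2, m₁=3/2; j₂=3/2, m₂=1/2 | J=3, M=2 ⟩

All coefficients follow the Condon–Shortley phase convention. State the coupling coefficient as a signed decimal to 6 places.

√[7·0!3!3!/7! · 3!0!2!1!5!1!] = √(72)
  +(−1)^0/∏(0,0,0,2,3,1)! = 1/12  (running 1/12)
⟨..|..⟩ = √(72)·(1/12) = +0.707107

+0.707107  (= +√(1/2))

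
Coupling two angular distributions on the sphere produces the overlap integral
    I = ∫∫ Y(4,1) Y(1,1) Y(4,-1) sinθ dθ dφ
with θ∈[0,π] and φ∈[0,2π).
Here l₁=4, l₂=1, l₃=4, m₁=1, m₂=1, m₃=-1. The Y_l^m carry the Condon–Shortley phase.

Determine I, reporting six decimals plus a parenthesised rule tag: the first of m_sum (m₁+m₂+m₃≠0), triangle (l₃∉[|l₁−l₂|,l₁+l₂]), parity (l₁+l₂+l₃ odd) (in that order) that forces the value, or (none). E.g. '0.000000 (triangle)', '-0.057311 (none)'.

1 + 1 − 1 = 1 ≠ 0: azimuthal integral kills it; I = 0

0.000000 (m_sum)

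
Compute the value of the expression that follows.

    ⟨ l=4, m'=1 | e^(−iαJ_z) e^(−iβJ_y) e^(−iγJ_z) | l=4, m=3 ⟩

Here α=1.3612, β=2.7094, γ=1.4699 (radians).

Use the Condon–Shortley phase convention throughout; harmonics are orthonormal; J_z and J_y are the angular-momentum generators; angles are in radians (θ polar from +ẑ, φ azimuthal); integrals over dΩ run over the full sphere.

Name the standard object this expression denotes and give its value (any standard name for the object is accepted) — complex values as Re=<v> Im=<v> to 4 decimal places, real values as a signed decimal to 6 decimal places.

Wigner D-matrix element, Re=-0.0215 Im=-0.0121

This is a Wigner D-matrix element — the rotation-matrix element ⟨l m'| R(α,β,γ) |l m⟩ in the angular-momentum basis.
Split into d^4_{1,3}(β=2.7094) × two z-phases.
With c≡cos(β/2)=0.214418 and s≡sin(β/2)=0.976742, N=[120·6·5040·1]^{1/2}=1904.940944
k: max(0,(3)−(1))=2 … min(4+(3),4−(1))=3
  k=2: (−1)^0·1904.9409/(240)·0.2144^6·0.9767^2 = +0.000736
  k=3: (−1)^1·1904.9409/(144)·0.2144^4·0.9767^4 = -0.025450
d^4_{1,3}(2.7094) = +0.000736 -0.025450 = -0.024714
D = (+0.208065-0.978115i)·(-0.024714)·(-0.298088+0.954538i) = -0.021541-0.012114i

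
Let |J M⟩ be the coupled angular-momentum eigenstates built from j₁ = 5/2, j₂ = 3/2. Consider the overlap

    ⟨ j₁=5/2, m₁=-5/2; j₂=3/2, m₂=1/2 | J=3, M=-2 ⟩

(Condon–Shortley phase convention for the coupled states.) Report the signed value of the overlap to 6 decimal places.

√[7·1!4!2!/8! · 0!5!2!1!1!5!] = √(240)
  +(−1)^1/∏(1,0,4,1,0,1)! = -1/24  (running -1/24)
⟨..|..⟩ = √(240)·(-1/24) = -0.645497

-0.645497  (= −√(5/12))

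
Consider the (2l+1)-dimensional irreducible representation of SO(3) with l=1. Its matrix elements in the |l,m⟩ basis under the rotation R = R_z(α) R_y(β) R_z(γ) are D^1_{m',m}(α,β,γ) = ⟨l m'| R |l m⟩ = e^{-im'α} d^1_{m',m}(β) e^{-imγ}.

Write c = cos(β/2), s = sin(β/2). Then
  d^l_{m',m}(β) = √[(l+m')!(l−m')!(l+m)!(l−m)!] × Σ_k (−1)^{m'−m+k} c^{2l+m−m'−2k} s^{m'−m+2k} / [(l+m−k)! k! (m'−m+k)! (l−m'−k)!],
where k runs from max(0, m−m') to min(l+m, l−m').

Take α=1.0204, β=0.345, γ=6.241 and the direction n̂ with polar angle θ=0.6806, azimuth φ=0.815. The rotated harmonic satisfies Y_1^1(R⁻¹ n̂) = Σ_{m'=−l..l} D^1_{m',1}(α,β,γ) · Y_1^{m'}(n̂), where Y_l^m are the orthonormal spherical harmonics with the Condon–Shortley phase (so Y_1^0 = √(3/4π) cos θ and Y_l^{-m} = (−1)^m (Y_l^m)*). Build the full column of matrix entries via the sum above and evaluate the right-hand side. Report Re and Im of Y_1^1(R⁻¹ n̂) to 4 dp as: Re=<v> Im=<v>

Re=-0.1113 Im=0.0397

Need the full column D^1_{m',1} for m'=−1..1 at α=1.0204, β=0.3450, γ=6.2410.
cos(β/2)=0.985159, sin(β/2)=0.171646
d^1_{-1,1}: single k=2 term ⇒ +0.029462;  D = +0.014337+0.025739i
d^1_{0,1}: single k=1 term ⇒ +0.239141;  D = +0.238928+0.010085i
d^1_{1,1}: single k=0 term ⇒ +0.970538;  D = +0.542050-0.805063i
Y_1^{m'}(θ=0.6806,φ=0.815) and Σ D·Y over m':
  (+0.0143+0.0257i)·(+0.1491-0.1582i)  (+0.2389+0.0101i)·(+0.3797+0.0000i)  (+0.5420-0.8051i)·(-0.1491-0.1582i)
Y_1^1(R⁻¹ n̂) = -0.111255+0.039685i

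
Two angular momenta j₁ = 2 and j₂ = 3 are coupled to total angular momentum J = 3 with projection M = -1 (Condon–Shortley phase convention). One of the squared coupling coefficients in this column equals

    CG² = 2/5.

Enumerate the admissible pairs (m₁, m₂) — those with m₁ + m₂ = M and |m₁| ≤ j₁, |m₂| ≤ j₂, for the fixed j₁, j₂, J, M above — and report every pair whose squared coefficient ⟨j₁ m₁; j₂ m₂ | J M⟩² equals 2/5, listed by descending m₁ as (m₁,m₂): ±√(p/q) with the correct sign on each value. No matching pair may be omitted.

(-2,1): +√(2/5)

Admissible pairs with m₁+m₂ = M = -1: (-2,1), (-1,0), (0,-1), (1,-2), (2,-3)
  (m₁,m₂)=(2,-3): CG² = 1/6, CG = +√(1/6)
  (m₁,m₂)=(1,-2): CG² = 1/4, CG = +√(1/4)
  (m₁,m₂)=(0,-1): CG² = 3/20, CG = −√(3/20)
  (m₁,m₂)=(-1,0): CG² = 1/30, CG = −√(1/30)
  (m₁,m₂)=(-2,1): CG² = 2/5, CG = +√(2/5)   ← matches the target
Pairs with CG² = 2/5: (-2,1): +√(2/5)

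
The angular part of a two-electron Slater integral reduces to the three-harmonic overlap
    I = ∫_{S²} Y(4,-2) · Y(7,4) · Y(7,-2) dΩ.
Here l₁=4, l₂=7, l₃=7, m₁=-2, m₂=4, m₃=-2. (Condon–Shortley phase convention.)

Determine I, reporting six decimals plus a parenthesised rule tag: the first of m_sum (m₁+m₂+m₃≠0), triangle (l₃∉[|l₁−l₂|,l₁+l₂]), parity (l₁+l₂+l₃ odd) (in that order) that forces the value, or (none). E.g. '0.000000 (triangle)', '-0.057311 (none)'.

0.018344 (none)

Rules hold: Σm=0, L=18 even, 3≤7≤11.
N = 9·15·15 = 2025
Δ = 4!·4!·10!/19! = 1/58198140
Racah Σ t=0..4: t=0:+1/17418240 t=1:−1/622080 t=2:+1/230400 t=3:−1/622080 t=4:+1/17418240 = 1/806400
⇒ 3j(4 7 7; 0 0 0)² = 2268/230945, sgn -1
Racah Σ t=2..4: t=2:+1/34836480 t=3:−1/2903040 t=4:+1/2903040 = 1/34836480
⇒ 3j(4 7 7; -2 4 -2)² = 25/117572, sgn -1
4πI² = N·(3j₀)²·(3jₘ)² = 820125/193947611
I = +1·√(0.00422859/4π) = 0.01834395
No selection rule forces the value: the integral is nonzero (none).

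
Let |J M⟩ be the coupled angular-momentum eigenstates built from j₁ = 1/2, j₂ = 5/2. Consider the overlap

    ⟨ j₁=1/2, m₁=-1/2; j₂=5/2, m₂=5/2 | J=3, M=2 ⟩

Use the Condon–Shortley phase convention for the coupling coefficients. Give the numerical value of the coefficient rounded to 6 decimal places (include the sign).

+√(1/6) = +0.408248

√[7·0!1!5!/7! · 0!1!5!0!5!1!] = √(2400)
  +(−1)^0/∏(0,0,1,5,0,0)! = 1/120  (running 1/120)
⟨..|..⟩ = √(2400)·(1/120) = +0.408248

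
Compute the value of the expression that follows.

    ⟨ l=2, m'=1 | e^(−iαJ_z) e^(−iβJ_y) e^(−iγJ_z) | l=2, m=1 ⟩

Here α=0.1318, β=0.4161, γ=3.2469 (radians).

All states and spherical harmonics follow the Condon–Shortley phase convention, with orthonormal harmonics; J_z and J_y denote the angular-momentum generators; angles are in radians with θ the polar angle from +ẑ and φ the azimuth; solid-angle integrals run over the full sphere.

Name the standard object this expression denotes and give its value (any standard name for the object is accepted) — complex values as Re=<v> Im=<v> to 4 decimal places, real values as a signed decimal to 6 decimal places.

Wigner D-matrix element, Re=-0.7717 Im=0.1865

This is a Wigner D-matrix element — the rotation-matrix element ⟨l m'| R(α,β,γ) |l m⟩ in the angular-momentum basis.
Split into d^2_{1,1}(β=0.4161) × two z-phases.
Half-angle: c=0.978436, s=0.206552. N=√(6·1·6·1)=6.000000
k: max(0,(1)−(1))=0 … min(2+(1),2−(1))=1
  k=0: (−1)^0·6.0000/(6)·0.9784^4·0.2066^0 = +0.916492
  k=1: (−1)^1·6.0000/(2)·0.9784^2·0.2066^2 = -0.122531
d^2_{1,1}(0.4161) = +0.916492 -0.122531 = +0.793961
Phases: e^{-i·(1)·0.1318}=+0.991327-0.131419i, e^{-i·(1)·3.2469}=-0.994460+0.105113i ⇒ D=-0.771748+0.186495i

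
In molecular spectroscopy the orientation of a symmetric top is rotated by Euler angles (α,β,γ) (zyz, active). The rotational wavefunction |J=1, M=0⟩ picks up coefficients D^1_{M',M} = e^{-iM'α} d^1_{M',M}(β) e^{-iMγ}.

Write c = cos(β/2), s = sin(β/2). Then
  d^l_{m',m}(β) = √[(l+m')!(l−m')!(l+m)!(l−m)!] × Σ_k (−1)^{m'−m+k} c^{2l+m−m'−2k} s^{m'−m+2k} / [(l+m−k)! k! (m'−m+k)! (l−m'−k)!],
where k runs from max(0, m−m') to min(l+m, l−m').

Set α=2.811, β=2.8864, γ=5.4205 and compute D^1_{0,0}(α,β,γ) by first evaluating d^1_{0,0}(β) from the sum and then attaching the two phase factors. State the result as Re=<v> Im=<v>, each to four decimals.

First d^1_{0,0}(β=2.8864), then the phase factors e^{-i(0)α} and e^{-i(0)γ}:
Half-angle: c=0.127250, s=0.991871. N=√(1·1·1·1)=1.000000
The bounds max(0,m−m')=0 and min(l+m,l−m')=1 give 2 terms
  k=0: (−1)^0·1.0000/(1)·0.1273^2·0.9919^0 = +0.016193
  k=1: (−1)^1·1.0000/(1)·0.1273^0·0.9919^2 = -0.983807
d^1_{0,0}(2.8864) = +0.016193 -0.983807 = -0.967615
D = (+1.000000+0.000000i)·(-0.967615)·(+1.000000+0.000000i) = -0.967615+0.000000i

Re=-0.9676 Im=0.0000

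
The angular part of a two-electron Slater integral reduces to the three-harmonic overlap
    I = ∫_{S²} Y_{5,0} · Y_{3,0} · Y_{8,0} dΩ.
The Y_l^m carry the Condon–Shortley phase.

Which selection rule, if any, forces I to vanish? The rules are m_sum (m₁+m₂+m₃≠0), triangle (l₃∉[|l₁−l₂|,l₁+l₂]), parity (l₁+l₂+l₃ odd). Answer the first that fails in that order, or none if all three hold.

none

azimuthal sum: 0 + 0 + 0 = 0  ✓
2 ≤ 8 ≤ 8 (triangle on l)  ✓
L = 5 + 3 + 8 = 16 (even)  ✓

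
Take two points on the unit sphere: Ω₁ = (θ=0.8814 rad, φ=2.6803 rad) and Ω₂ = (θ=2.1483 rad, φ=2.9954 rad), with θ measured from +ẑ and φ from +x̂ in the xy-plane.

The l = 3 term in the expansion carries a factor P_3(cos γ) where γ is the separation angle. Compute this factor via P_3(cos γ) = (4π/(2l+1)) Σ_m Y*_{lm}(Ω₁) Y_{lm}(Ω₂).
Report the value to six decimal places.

Term-by-term m-sum for l=3 (normalisation 4π/7 = 1.795196):
  [-3]  conj(Y_{3,-3})(Ω₁) = -0.03562 + 0.18835j ; Y_{3,-3}(Ω₂) = -0.22215 - 0.10420j ; Δ = 0.02754 - 0.03813j
  [-2]  conj(Y_{3,-2})(Ω₁) = 0.23369 - 0.30854j ; Y_{3,-2}(Ω₂) = -0.37503 - 0.11289j ; Δ = -0.12247 + 0.08933j
  [-1]  conj(Y_{3,-1})(Ω₁) = -0.22843 + 0.11354j ; Y_{3,-1}(Ω₂) = -0.13132 - 0.01934j ; Δ = 0.03219 - 0.01049j
  [+0]  conj(Y_{3,0})(Ω₁) = -0.23192 + 0.00000j ; Y_{3,0}(Ω₂) = 0.30759 + 0.00000j ; Δ = -0.07134 + 0.00000j
  [+1]  conj(Y_{3,1})(Ω₁) = 0.22843 + 0.11354j ; Y_{3,1}(Ω₂) = 0.13132 - 0.01934j ; Δ = 0.03219 + 0.01049j
  [+2]  conj(Y_{3,2})(Ω₁) = 0.23369 + 0.30854j ; Y_{3,2}(Ω₂) = -0.37503 + 0.11289j ; Δ = -0.12247 - 0.08933j
  [+3]  conj(Y_{3,3})(Ω₁) = 0.03562 + 0.18835j ; Y_{3,3}(Ω₂) = 0.22215 - 0.10420j ; Δ = 0.02754 + 0.03813j
Total Σ_m = -0.19681 + 0.00000j. Multiply by 1.795196: -0.35331 + 0.00000j. P_3(cos γ) = -0.353310

-0.353310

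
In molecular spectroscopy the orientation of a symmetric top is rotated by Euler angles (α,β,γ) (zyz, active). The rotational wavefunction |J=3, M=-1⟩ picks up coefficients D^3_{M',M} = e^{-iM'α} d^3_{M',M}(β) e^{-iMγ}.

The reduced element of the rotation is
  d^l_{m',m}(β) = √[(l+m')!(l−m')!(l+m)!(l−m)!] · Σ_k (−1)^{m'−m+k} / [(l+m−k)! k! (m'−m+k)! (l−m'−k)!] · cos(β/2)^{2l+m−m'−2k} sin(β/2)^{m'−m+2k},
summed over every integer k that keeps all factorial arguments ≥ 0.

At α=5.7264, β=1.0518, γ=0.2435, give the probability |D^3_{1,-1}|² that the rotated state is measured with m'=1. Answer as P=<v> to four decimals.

D^3_{1,-1}(5.7264,1.0518,0.2435) = e^{-i·1·5.7264}·d^3_{1,-1}(1.0518)·e^{-i·-1·0.2435}. Compute d first:
With c≡cos(β/2)=0.864872 and s≡sin(β/2)=0.501992, N=[24·2·2·24]^{1/2}=48.000000
The bounds max(0,m−m')=0 and min(l+m,l−m')=2 give 3 terms
  k=0: (−1)^2·48.0000/(8)·0.8649^4·0.5020^2 = +0.845965
  k=1: (−1)^3·48.0000/(6)·0.8649^2·0.5020^4 = -0.379997
  k=2: (−1)^4·48.0000/(48)·0.8649^0·0.5020^6 = +0.016002
d^3_{1,-1}(1.0518) = +0.845965 -0.379997 +0.016002 = +0.481971
|D^3_{1,-1}|² = |d^3_{1,-1}(β)|² = (+0.481971)² = 0.232296 (the z-rotation phases have unit modulus)

P=0.2323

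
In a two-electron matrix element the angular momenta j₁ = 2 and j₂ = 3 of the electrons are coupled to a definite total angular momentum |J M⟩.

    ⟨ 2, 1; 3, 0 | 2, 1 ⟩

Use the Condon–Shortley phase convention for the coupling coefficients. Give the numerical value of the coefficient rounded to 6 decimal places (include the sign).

−√(2/7) = -0.534522

√[5·3!1!3!/8! · 3!1!3!3!3!1!] = √(81/14)
  +(−1)^0/∏(0,3,1,3,0,0)! = 1/36  (running 1/36)
  +(−1)^1/∏(1,2,0,2,1,1)! = -1/4  (running -2/9)
⟨..|..⟩ = √(81/14)·(-2/9) = -0.534522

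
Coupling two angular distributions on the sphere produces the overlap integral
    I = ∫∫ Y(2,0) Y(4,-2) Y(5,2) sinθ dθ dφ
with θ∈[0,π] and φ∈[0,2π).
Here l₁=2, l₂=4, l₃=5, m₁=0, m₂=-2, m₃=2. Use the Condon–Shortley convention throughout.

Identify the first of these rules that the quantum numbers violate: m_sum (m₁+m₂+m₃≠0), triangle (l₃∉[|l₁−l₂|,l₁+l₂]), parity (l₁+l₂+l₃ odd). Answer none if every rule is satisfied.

parity

m₁+m₂+m₃ = 0 − 2 + 2 = 0  ✓
triangle: |2−4|=2 ≤ l₃=5 ≤ 2+4=6  ✓
parity: l₁+l₂+l₃ = 11 is odd  ✗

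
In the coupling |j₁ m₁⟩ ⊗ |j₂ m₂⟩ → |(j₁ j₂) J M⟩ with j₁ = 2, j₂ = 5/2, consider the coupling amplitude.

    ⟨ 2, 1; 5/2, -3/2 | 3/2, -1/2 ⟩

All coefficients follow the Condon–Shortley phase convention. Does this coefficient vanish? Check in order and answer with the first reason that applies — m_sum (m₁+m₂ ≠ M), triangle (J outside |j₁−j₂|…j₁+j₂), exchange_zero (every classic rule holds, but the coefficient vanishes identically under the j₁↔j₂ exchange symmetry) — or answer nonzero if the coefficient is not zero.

nonzero

m-sum: m₁+m₂ = 1+(-3/2) = -1/2, M = -1/2  ✓
triangle: |j₁−j₂| = 1/2 ≤ J = 3/2 ≤ j₁+j₂ = 9/2  ✓
exchange: j₁≠j₂ or m₁≠m₂ — the exchange symmetry imposes no constraint here
value check: CG = −√(2/105) = -0.138013 ≠ 0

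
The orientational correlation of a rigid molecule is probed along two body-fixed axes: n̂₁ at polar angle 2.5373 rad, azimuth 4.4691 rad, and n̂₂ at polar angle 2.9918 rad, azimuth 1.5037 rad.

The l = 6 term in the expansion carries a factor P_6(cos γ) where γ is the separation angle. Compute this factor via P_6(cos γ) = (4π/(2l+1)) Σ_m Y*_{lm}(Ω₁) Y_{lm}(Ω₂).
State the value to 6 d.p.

Addition theorem: P_6(cos γ) = (4π/13) Σ_m Y*_{lm}(Ω₁) Y_{lm}(Ω₂), m = −6…6:
  term(m=-6) = 0.00000 - 0.00000j   from Y*(Ω₁)=-0.00180 + 0.01615j, Y(Ω₂)=-0.00000 - 0.00000j
  term(m=-5) = -0.00001 + 0.00001j   from Y*(Ω₁)=0.07648 + 0.02829j, Y(Ω₂)=-0.00004 + 0.00012j
  term(m=-4) = 0.00032 - 0.00027j   from Y*(Ω₁)=0.13493 - 0.19823j, Y(Ω₂)=0.00166 + 0.00046j
  term(m=-3) = -0.00627 + 0.00366j   from Y*(Ω₁)=-0.29166 - 0.32599j, Y(Ω₂)=0.00332 - 0.01627j
  term(m=-2) = 0.04219 - 0.01552j   from Y*(Ω₁)=-0.36650 + 0.19388j, Y(Ω₂)=-0.10744 - 0.01451j
  term(m=-1) = 0.01519 - 0.00270j   from Y*(Ω₁)=-0.00847 - 0.03414j, Y(Ω₂)=-0.02941 + 0.43760j
  term(m=+0) = -0.33251 + 0.00000j   from Y*(Ω₁)=-0.42036 + 0.00000j, Y(Ω₂)=0.79102 + 0.00000j
  term(m=+1) = 0.01519 + 0.00270j   from Y*(Ω₁)=0.00847 - 0.03414j, Y(Ω₂)=0.02941 + 0.43760j
  term(m=+2) = 0.04219 + 0.01552j   from Y*(Ω₁)=-0.36650 - 0.19388j, Y(Ω₂)=-0.10744 + 0.01451j
  term(m=+3) = -0.00627 - 0.00366j   from Y*(Ω₁)=0.29166 - 0.32599j, Y(Ω₂)=-0.00332 - 0.01627j
  term(m=+4) = 0.00032 + 0.00027j   from Y*(Ω₁)=0.13493 + 0.19823j, Y(Ω₂)=0.00166 - 0.00046j
  term(m=+5) = -0.00001 - 0.00001j   from Y*(Ω₁)=-0.07648 + 0.02829j, Y(Ω₂)=0.00004 + 0.00012j
  term(m=+6) = 0.00000 + 0.00000j   from Y*(Ω₁)=-0.00180 - 0.01615j, Y(Ω₂)=-0.00000 + 0.00000j
Total Σ_m = -0.22967 + 0.00000j. Multiply by 0.966644: -0.22201 + 0.00000j. P_6(cos γ) = -0.222012

-0.222012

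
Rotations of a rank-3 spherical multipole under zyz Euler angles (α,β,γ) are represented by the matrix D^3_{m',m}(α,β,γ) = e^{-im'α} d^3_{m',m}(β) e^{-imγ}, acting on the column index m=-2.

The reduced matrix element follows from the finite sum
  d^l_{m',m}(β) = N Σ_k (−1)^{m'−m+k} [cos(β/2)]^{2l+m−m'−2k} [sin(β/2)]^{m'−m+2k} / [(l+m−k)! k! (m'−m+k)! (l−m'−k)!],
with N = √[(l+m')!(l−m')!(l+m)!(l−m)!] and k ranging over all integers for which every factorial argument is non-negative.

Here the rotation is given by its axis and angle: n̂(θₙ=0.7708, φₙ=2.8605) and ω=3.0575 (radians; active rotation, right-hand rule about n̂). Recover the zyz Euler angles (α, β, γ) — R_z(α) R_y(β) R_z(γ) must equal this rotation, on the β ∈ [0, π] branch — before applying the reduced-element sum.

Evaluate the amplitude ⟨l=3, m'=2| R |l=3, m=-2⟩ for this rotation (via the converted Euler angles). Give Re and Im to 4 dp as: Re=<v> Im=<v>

Re=0.2121 Im=0.4432

Axis–angle → zyz. n̂ = (sinθₙcosφₙ, sinθₙsinφₙ, cosθₙ) = (-0.669366, +0.193271, +0.717354), ω = 3.0575.
R = I cosω + sinω [n̂]ₓ + (1−cosω) n̂n̂ᵀ gives
  R = [-0.101949, -0.318534, -0.942413; -0.198028, -0.921891, +0.333020; -0.974880, +0.220575, +0.030907]
β = atan2(√(R₁₃²+R₂₃²), R₃₃) = 1.539884; α = atan2(R₂₃, R₁₃) mod 2π = 2.801919; γ = atan2(R₃₂, −R₃₁) mod 2π = 0.222512
First d^3_{2,-2}(β=1.5399), then the phase factors e^{-i(2)α} and e^{-i(-2)γ}:
With c≡cos(β/2)=0.717951 and s≡sin(β/2)=0.696094, N=[120·1·1·120]^{1/2}=120.000000
k∈{0,1} keeps every argument non-negative
  k=0: (−1)^4·120.0000/(24)·0.7180^2·0.6961^4 = +0.605104
  k=1: (−1)^5·120.0000/(120)·0.7180^0·0.6961^6 = -0.113764
d^3_{2,-2}(1.5399) = +0.605104 -0.113764 = +0.491340
D = (+0.777983+0.628285i)·(+0.491340)·(+0.902600+0.430480i) = +0.212133+0.443187i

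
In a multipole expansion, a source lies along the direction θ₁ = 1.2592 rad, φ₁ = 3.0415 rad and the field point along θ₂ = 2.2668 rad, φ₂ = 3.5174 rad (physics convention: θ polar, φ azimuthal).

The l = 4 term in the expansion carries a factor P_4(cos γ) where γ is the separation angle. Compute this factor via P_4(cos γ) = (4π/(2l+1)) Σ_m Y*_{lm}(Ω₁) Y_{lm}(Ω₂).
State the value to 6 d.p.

-0.209810

Term-by-term m-sum for l=4 (normalisation 4π/9 = 1.396263):
  m=-4: (+0.334527-0.141582i) × (+0.010362-0.153131i) = -0.018214-0.052694i  (running Σ = -0.018214-0.052694i)
  m=-3: (-0.316119+0.097883i) × (+0.155591-0.327623i) = -0.017116+0.118797i  (running Σ = -0.035331+0.066104i)
  m=-2: (-0.101604+0.020616i) × (+0.270240-0.252571i) = -0.022250+0.031233i  (running Σ = -0.057581+0.097337i)
  m=-1: (+0.321714-0.032309i) × (-0.026510+0.010460i) = -0.008191+0.004222i  (running Σ = -0.065772+0.101559i)
  m=0: (+0.051781-0.000000i) × (-0.361561+0.000000i) = -0.018722+0.000000i  (running Σ = -0.084494+0.101559i)
  m=1: (-0.321714-0.032309i) × (+0.026510+0.010460i) = -0.008191-0.004222i  (running Σ = -0.092684+0.097337i)
  m=2: (-0.101604-0.020616i) × (+0.270240+0.252571i) = -0.022250-0.031233i  (running Σ = -0.114935+0.066104i)
  m=3: (+0.316119+0.097883i) × (-0.155591-0.327623i) = -0.017116-0.118797i  (running Σ = -0.132051-0.052694i)
  m=4: (+0.334527+0.141582i) × (+0.010362+0.153131i) = -0.018214+0.052694i  (running Σ = -0.150265+0.000000i)
Total Σ_m = -0.150265+0.000000i. Multiply by 1.396263: -0.209810+0.000000i. P_4(cos γ) = -0.209810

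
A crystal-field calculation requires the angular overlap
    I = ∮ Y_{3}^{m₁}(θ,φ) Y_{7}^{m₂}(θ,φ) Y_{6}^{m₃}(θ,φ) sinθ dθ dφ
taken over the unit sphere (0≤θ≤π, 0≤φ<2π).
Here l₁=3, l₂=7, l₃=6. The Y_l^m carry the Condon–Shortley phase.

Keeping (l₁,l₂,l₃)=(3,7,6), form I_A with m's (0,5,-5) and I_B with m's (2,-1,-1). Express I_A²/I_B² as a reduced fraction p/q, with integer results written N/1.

363/245

Shared (l₁,l₂,l₃)=(3,7,6): N and (l;000)² cancel in I_A²/I_B².
A: Δ = 4!·2!·10!/17! = 1/2042040; Racah Σ t=2..3: t=2:+1/14515200 t=3:−1/4354560 = -1/6220800; ⇒ 3j(3 7 6; 0 5 -5)² = 77/4420, sgn +1
B: Δ = 4!·2!·10!/17! = 1/2042040; Racah Σ t=0..1: t=0:+1/414720 t=1:−1/172800 = -7/2073600; ⇒ 3j(3 7 6; 2 -1 -1)² = 343/29172, sgn +1
I_A²/I_B² = (77/4420)/(343/29172) = 363/245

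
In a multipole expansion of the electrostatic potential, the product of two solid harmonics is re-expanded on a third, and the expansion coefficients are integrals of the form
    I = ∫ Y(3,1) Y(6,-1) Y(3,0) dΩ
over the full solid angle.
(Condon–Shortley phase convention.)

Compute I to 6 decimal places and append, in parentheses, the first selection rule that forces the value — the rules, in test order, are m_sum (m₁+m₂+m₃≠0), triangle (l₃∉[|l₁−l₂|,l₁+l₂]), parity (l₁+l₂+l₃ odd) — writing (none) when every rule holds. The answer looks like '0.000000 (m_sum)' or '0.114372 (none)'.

Rules hold: Σm=0, L=12 even, 3≤3≤9.
N = 7·13·7 = 637
Δ = 6!·0!·6!/13! = 1/12012
Racah Σ t=3..3: t=3:−1/1296 = -1/1296
⇒ 3j(3 6 3; 0 0 0)² = 100/3003, sgn +1
Racah Σ t=2..2: t=2:+1/1728 = 1/1728
⇒ 3j(3 6 3; 1 -1 0)² = 25/858, sgn -1
4πI² = N·(3j₀)²·(3jₘ)² = 8750/14157
I = -1·√(0.618069/4π) = -0.22177545
No selection rule forces the value: the integral is nonzero (none).

-0.221775 (none)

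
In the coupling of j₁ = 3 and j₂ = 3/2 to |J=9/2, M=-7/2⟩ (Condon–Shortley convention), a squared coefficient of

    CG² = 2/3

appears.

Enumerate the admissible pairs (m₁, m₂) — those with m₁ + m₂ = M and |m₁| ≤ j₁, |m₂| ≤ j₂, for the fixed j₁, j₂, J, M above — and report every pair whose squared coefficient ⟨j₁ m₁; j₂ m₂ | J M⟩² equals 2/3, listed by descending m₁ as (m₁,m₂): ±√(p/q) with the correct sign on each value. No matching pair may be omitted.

Admissible pairs with m₁+m₂ = M = -7/2: (-3,-1/2), (-2,-3/2)
  (m₁,m₂)=(-2,-3/2): CG² = 2/3, CG = +√(2/3)   ← matches the target
  (m₁,m₂)=(-3,-1/2): CG² = 1/3, CG = +√(1/3)
Pairs with CG² = 2/3: (-2,-3/2): +√(2/3)

(-2,-3/2): +√(2/3)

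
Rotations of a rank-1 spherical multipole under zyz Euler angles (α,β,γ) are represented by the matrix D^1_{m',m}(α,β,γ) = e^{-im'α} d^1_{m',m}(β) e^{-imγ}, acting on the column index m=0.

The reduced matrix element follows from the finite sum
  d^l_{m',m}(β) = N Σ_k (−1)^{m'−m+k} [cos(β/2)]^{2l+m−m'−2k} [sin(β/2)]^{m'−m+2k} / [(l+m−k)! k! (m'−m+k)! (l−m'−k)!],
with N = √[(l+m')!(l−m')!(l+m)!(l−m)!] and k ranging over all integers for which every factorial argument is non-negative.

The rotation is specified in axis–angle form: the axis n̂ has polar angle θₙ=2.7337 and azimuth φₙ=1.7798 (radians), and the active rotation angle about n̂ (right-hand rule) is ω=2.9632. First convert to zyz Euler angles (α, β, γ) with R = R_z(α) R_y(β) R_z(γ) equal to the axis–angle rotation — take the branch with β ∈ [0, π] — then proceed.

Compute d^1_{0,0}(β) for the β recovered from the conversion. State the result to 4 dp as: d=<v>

Axis–angle → zyz. n̂ = (sinθₙcosφₙ, sinθₙsinφₙ, cosθₙ) = (-0.082304, +0.388043, -0.917959), ω = 2.9632.
R = I cosω + sinω [n̂]ₓ + (1−cosω) n̂n̂ᵀ gives
  R = [-0.970690, +0.099521, +0.218763; -0.226258, -0.685365, -0.692158; +0.081048, -0.721367, +0.687794]
β = atan2(√(R₁₃²+R₂₃²), R₃₃) = 0.812351; α = atan2(R₂₃, R₁₃) mod 2π = 5.018513; γ = atan2(R₃₂, −R₃₁) mod 2π = 4.600505
d^1_{0,0}(β=0.8124) via the finite sum:
c=cos(0.812351/2)=0.918639, s=sin(0.812351/2)=0.395099; N=√[1·1·1·1]=1.000000
k: max(0,(0)−(0))=0 … min(1+(0),1−(0))=1
  k=0: (−1)^0·1.0000/(1)·0.9186^2·0.3951^0 = +0.843897
  k=1: (−1)^1·1.0000/(1)·0.9186^0·0.3951^2 = -0.156103
d^1_{0,0}(0.8124) = +0.843897 -0.156103 = +0.687794

d=0.6878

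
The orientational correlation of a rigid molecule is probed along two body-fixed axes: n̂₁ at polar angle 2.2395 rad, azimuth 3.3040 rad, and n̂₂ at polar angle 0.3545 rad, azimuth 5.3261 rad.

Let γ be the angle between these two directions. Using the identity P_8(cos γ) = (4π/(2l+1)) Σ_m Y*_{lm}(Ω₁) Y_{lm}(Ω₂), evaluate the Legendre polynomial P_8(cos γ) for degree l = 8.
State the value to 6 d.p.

Summing Y*_{l m}(θ₁,φ₁)·Y_{l m}(θ₂,φ₂) over m ∈ [−8, 8]; prefactor 4π/(2·8+1) = 0.739198:
  m=-8: Y*=(0.019859, 0.071328)  Y=(0.000021, 0.000107)  product (-0.000007, 0.000004)
  m=-7: Y*=(0.098391, 0.212322)  Y=(0.001074, 0.000475)  product (0.000005, 0.000275)
  m=-6: Y*=(0.235069, 0.346303)  Y=(0.006884, -0.004133)  product (0.003049, 0.001412)
  m=-5: Y*=(0.285246, 0.300863)  Y=(0.002859, -0.039068)  product (0.012570, -0.010284)
  m=-4: Y*=(0.062210, 0.047256)  Y=(-0.107914, -0.088477)  product (-0.002532, -0.010604)
  m=-3: Y*=(-0.284715, -0.150849)  Y=(-0.340098, 0.094248)  product (0.111048, 0.024470)
  m=-2: Y*=(-0.248789, -0.083778)  Y=(-0.192281, 0.537793)  product (0.092892, -0.117688)
  m=-1: Y*=(0.210887, 0.034554)  Y=(0.227498, 0.322941)  product (0.036817, 0.075965)
  m=+0: Y*=(0.298643, -0.000000)  Y=(-0.311592, 0.000000)  product (-0.093055, 0.000000)
  m=+1: Y*=(-0.210887, 0.034554)  Y=(-0.227498, 0.322941)  product (0.036817, -0.075965)
  m=+2: Y*=(-0.248789, 0.083778)  Y=(-0.192281, -0.537793)  product (0.092892, 0.117688)
  m=+3: Y*=(0.284715, -0.150849)  Y=(0.340098, 0.094248)  product (0.111048, -0.024470)
  m=+4: Y*=(0.062210, -0.047256)  Y=(-0.107914, 0.088477)  product (-0.002532, 0.010604)
  m=+5: Y*=(-0.285246, 0.300863)  Y=(-0.002859, -0.039068)  product (0.012570, 0.010284)
  m=+6: Y*=(0.235069, -0.346303)  Y=(0.006884, 0.004133)  product (0.003049, -0.001412)
  m=+7: Y*=(-0.098391, 0.212322)  Y=(-0.001074, 0.000475)  product (0.000005, -0.000275)
  m=+8: Y*=(0.019859, -0.071328)  Y=(0.000021, -0.000107)  product (-0.000007, -0.000004)
Accumulated sum (0.414630, -0.000000); after 4π/(2l+1) scaling, (0.306494, -0.000000) ⇒ P_8 = 0.306494

0.306494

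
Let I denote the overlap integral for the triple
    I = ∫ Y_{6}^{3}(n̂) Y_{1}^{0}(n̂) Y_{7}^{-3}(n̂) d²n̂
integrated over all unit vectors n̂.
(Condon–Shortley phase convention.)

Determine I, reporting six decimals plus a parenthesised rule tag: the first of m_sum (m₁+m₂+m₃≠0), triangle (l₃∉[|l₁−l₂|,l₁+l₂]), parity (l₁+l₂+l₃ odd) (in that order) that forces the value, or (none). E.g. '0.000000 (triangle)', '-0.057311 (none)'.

Rules hold: Σm=0, L=14 even, 5≤7≤7.
N = 13·3·15 = 585
Δ = 0!·12!·2!/15! = 1/1365
Racah Σ t=0..0: t=0:+1/518400 = 1/518400
⇒ 3j(6 1 7; 0 0 0)² = 7/195, sgn -1
Racah Σ t=0..0: t=0:+1/2177280 = 1/2177280
⇒ 3j(6 1 7; 3 0 -3)² = 8/273, sgn +1
4πI² = N·(3j₀)²·(3jₘ)² = 8/13
I = -1·√(0.615385/4π) = -0.22129336
No selection rule forces the value: the integral is nonzero (none).

-0.221293 (none)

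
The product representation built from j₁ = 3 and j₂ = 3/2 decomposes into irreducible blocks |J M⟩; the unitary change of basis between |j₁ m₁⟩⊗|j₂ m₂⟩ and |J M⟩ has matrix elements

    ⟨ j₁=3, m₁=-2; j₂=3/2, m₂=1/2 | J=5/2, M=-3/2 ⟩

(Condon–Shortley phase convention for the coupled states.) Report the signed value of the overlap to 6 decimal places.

+√(1/14) ≈ +0.267261

√[6·2!4!1!/8! · 1!5!2!1!1!4!] = √(288/7)
  +(−1)^1/∏(1,1,4,1,0,0)! = -1/24  (running -1/24)
  +(−1)^2/∏(2,0,3,0,1,1)! = 1/12  (running 1/24)
⟨..|..⟩ = √(288/7)·(1/24) = +0.267261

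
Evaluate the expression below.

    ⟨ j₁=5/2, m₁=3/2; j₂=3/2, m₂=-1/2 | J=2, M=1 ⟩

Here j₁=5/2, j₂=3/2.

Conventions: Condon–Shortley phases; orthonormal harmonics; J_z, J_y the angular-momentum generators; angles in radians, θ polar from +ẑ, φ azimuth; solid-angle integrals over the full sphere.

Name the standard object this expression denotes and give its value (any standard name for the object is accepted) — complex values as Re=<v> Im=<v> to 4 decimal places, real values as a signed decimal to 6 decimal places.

This is a Clebsch–Gordan (vector-coupling) coefficient.
j₁+j₂−J=2  J+j₁−j₂=3  J−j₁+j₂=1  j₁+j₂+J+1=7
(j₁±m₁, j₂±m₂, J±M) = (4,1,1,2,3,1)
P² = 24/7
sum k=0..1:
  [0] +1/4 = 1/4
  [1] −1/6 = -1/6
S = 1/12
C² = P²·S² = 1/42 ; C = +0.154303

Clebsch–Gordan coefficient, +√(1/42) ≈ +0.154303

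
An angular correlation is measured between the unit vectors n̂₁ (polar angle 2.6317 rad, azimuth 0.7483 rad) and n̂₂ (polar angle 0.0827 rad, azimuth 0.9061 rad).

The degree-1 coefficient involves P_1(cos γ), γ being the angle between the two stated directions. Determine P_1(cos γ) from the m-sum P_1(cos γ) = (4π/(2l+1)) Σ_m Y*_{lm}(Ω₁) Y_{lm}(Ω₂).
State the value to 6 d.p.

-0.829996

Expand P_1 via completeness: Σ_{m} conj(Y_{1,m}) at Ω₁ times Y_{1,m} at Ω₂ —
  term(m=-1) = (0.004753, -0.000756)   from Y*(Ω₁)=(0.123580, 0.114735), Y(Ω₂)=(0.017604, -0.022464)
  term(m=+0) = (-0.207653, -0.000000)   from Y*(Ω₁)=(-0.426451, -0.000000), Y(Ω₂)=(0.486933, 0.000000)
  term(m=+1) = (0.004753, 0.000756)   from Y*(Ω₁)=(-0.123580, 0.114735), Y(Ω₂)=(-0.017604, -0.022464)
Σ over m = (-0.198147, 0.000000); ×(4π/3) → (-0.829996, 0.000000). Real part: -0.829996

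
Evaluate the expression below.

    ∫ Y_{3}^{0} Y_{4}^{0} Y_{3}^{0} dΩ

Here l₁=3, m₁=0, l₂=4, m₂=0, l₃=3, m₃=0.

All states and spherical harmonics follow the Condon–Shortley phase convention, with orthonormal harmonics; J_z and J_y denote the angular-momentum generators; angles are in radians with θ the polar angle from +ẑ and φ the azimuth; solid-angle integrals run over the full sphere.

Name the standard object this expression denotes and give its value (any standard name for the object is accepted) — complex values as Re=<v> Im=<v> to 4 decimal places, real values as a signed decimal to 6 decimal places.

Gaunt coefficient, +0.153870

This is a Gaunt coefficient — the integral of a triple product of spherical harmonics over the sphere.
Checks pass: Σm=0; 10 even; l₃=3∈[1,7].
(2·3+1)(2·4+1)(2·3+1) = 441
Δ: 4! 2! 4! / 11! → 1/34650
sum: t=1:−1/72 t=2:+1/16 t=3:−1/72 = 5/144
3j²(3 4 3; 0 0 0) = Δ·Π!·Σ² = 2/77  (sign -1)
(m-triple is (0,0,0) — same symbol as above.)
combine: 4πI² = 441·2/77·2/77 = 36/121
take √, sign +1: I = 0.15386989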